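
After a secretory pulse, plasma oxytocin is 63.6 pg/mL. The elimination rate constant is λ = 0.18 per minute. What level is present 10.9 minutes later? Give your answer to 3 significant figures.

t½ = ln 2 / λ = 0.69315 / 0.18 ≈ 3.8508 minutes.
Number of half-lives: n = 10.9/3.8508 ≈ 2.8306.
Remaining = 63.6 × (1/2)^2.8306 = 63.6 × 0.14058 ≈ 8.9407 pg/mL.

8.94 pg/mL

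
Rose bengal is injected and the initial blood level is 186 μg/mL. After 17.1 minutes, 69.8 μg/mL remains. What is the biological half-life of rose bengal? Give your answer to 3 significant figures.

A/A₀ = 69.8/186 ≈ 0.37527.
n = log₂(2.6648) ≈ 1.414 half-lives elapsed in 17.1 minutes.
t½ = 17.1/1.414 ≈ 12.093 minutes.

12.1 minutes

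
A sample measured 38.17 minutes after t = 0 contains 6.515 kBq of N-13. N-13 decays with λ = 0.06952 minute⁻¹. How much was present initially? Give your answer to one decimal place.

92.5 kBq

t½ = ln 2 / λ = 0.69315 / 0.06952 ≈ 9.9705 minutes.
Number of half-lives elapsed: n = 38.17/9.9705 ≈ 3.8283.
A₀ = A × 2^n = 6.515 × 2^3.8283 = 6.515 × 14.205 ≈ 92.544 kBq.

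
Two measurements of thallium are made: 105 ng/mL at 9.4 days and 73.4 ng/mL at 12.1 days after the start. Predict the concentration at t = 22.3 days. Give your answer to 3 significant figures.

19.0 ng/mL

Over Δt = 12.1 − 9.4 = 2.7 days, the level fell by a factor of 105/73.4 ≈ 1.4305.
n = log₂(1.4305) ≈ 0.51654 half-lives, so t½ = 2.7/0.51654 ≈ 5.2271 days.
From t = 12.1 to t = 22.3: 73.4 × (1/2)^((22.3−12.1)/5.2271) ≈ 18.979 ng/mL.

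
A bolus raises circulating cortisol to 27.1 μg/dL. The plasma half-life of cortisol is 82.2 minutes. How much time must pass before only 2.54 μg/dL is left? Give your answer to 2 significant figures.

280 minutes

Fraction remaining = 2.54/27.1 ≈ 0.093727.
n = log₂(27.1/2.54) = ln(10.669)/ln 2 ≈ 3.4154 half-lives.
t = n × t½ = 3.4154 × 82.2 ≈ 280.75 minutes.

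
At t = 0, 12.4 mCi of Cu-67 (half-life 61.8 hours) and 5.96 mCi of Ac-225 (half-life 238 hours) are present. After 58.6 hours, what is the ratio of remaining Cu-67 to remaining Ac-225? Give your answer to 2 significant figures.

1.3

Cu-67: 12.4 × (1/2)^(58.6/61.8) = 12.4 × (1/2)^0.94822 ≈ 6.4266 mCi.
Ac-225: 5.96 × (1/2)^(58.6/238) = 5.96 × (1/2)^0.24622 ≈ 5.0249 mCi.
Ratio ≈ 6.4266 / 5.0249 ≈ 1.2789.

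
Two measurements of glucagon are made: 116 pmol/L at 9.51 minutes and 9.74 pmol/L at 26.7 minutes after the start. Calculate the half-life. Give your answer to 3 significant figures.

Over Δt = 26.7 − 9.51 = 17.19 minutes, the level fell by a factor of 116/9.74 ≈ 11.91.
n = log₂(11.91) ≈ 3.5741 half-lives, so t½ = 17.19/3.5741 ≈ 4.8097 minutes.

4.81 minutes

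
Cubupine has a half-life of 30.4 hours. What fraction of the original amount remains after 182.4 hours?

0.015625

n = 182.4/30.4 ≈ 6 half-lives.
Fraction remaining = (1/2)^6 ≈ 0.015625.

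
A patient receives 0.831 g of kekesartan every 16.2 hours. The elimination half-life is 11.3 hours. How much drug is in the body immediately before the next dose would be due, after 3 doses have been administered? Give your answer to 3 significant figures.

The 3 doses were given 48.6, 32.4, 16.2 hours ago.
Total = 0.831·(1/2)^(48.6/11.3) + 0.831·(1/2)^(32.4/11.3) + 0.831·(1/2)^(16.2/11.3)
      = 0.04216 + 0.11389 + 0.30764 ≈ 0.46368 g.

0.464 g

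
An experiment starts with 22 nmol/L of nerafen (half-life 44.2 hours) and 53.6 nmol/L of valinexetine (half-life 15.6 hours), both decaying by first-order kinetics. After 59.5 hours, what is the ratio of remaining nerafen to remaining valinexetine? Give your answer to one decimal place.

2.3

nerafen: 22 × (1/2)^(59.5/44.2) = 22 × (1/2)^1.3462 ≈ 8.6535 nmol/L.
valinexetine: 53.6 × (1/2)^(59.5/15.6) = 53.6 × (1/2)^3.8141 ≈ 3.8107 nmol/L.
Ratio ≈ 8.6535 / 3.8107 ≈ 2.2708.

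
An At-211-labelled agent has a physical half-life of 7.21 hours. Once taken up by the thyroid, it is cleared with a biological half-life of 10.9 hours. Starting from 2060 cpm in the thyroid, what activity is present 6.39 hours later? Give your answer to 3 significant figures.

1/t_eff = 1/t_phys + 1/t_biol = 1/7.21 + 1/10.9 = 0.23044 per hour.
t_eff = 7.21 × 10.9 / (7.21 + 10.9) ≈ 4.3395 hours.
Remaining = 2060 × (1/2)^(6.39/4.3395) = 2060 × (1/2)^1.4725 ≈ 742.33 cpm.

742 cpm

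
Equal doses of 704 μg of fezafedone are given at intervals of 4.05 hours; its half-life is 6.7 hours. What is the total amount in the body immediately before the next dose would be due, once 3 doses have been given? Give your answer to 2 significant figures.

The 3 doses were given 12.15, 8.1, 4.05 hours ago.
Total = 704·(1/2)^(12.15/6.7) + 704·(1/2)^(8.1/6.7) + 704·(1/2)^(4.05/6.7)
      = 200.3 + 304.54 + 463.03 ≈ 967.86 μg.

970 μg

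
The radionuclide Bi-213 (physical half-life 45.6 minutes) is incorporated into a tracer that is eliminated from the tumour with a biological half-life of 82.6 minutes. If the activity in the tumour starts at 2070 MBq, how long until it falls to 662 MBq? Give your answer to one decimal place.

1/t_eff = 1/t_phys + 1/t_biol = 1/45.6 + 1/82.6 = 0.034036 per minute.
t_eff = 45.6 × 82.6 / (45.6 + 82.6) ≈ 29.38 minutes.
n = log₂(2070/662) ≈ 1.6447; t = 1.6447 × 29.38 ≈ 48.323 minutes.

48.3 minutes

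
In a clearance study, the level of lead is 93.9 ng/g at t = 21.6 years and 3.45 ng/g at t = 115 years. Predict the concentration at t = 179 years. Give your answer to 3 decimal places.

Over Δt = 115 − 21.6 = 93.4 years, the level fell by a factor of 93.9/3.45 ≈ 27.217.
n = log₂(27.217) ≈ 4.7665 half-lives, so t½ = 93.4/4.7665 ≈ 19.595 years.
From t = 115 to t = 179: 3.45 × (1/2)^((179−115)/19.595) ≈ 0.35861 ng/g.

0.359 ng/g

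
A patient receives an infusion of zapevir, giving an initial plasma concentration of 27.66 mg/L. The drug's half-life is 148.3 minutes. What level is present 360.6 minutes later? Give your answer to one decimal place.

5.1 mg/L

Number of half-lives: n = 360.6/148.3 ≈ 2.4316.
Remaining = 27.66 × (1/2)^2.4316 = 27.66 × 0.18537 ≈ 5.1272 mg/L.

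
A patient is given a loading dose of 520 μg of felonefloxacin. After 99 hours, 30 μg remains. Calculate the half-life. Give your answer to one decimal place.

A/A₀ = 30/520 ≈ 0.057692.
n = log₂(17.333) ≈ 4.1155 half-lives elapsed in 99 hours.
t½ = 99/4.1155 ≈ 24.056 hours.

24.1 hours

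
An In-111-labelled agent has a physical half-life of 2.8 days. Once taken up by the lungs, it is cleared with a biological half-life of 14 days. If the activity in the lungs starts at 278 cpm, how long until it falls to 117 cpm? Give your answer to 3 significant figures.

2.91 days

1/t_eff = 1/t_phys + 1/t_biol = 1/2.8 + 1/14 = 0.42857 per day.
t_eff = 2.8 × 14 / (2.8 + 14) ≈ 2.3333 days.
n = log₂(278/117) ≈ 1.2486; t = 1.2486 × 2.3333 ≈ 2.9133 days.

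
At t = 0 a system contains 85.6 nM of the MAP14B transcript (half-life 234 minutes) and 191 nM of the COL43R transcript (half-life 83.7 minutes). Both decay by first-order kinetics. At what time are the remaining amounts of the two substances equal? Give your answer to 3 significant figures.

151 minutes

Set 85.6·(1/2)^(t/234) = 191·(1/2)^(t/83.7).
Taking log₂: log₂(85.6/191) = t·(1/234 − 1/83.7).
log₂(0.44817) = -1.1579; 1/234 − 1/83.7 = -0.0076739.
t = -1.1579 / -0.0076739 ≈ 150.89 minutes.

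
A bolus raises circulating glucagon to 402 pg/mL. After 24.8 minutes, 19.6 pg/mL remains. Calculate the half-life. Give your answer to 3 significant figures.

A/A₀ = 19.6/402 ≈ 0.048756.
n = log₂(20.51) ≈ 4.3583 half-lives elapsed in 24.8 minutes.
t½ = 24.8/4.3583 ≈ 5.6903 minutes.

5.69 minutes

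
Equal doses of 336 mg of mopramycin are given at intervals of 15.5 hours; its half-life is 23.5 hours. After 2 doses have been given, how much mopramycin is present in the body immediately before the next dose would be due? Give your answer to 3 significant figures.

347 mg

The 2 doses were given 31, 15.5 hours ago.
Total = 336·(1/2)^(31/23.5) + 336·(1/2)^(15.5/23.5)
      = 134.66 + 212.71 ≈ 347.37 mg.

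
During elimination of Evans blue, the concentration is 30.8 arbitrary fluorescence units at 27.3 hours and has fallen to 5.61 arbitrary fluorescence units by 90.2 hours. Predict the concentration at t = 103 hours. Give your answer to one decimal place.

Over Δt = 90.2 − 27.3 = 62.9 hours, the level fell by a factor of 30.8/5.61 ≈ 5.4902.
n = log₂(5.4902) ≈ 2.4569 half-lives, so t½ = 62.9/2.4569 ≈ 25.602 hours.
From t = 90.2 to t = 103: 5.61 × (1/2)^((103−90.2)/25.602) ≈ 3.967 arbitrary fluorescence units.

4.0 arbitrary fluorescence units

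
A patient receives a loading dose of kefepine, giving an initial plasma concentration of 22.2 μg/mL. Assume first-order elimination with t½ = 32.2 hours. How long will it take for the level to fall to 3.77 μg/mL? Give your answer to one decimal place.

Fraction remaining = 3.77/22.2 ≈ 0.16982.
n = log₂(22.2/3.77) = ln(5.8886)/ln 2 ≈ 2.5579 half-lives.
t = n × t½ = 2.5579 × 32.2 ≈ 82.365 hours.

82.4 hours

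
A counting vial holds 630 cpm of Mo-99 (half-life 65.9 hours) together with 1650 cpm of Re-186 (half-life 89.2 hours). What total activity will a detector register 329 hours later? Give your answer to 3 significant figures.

Mo-99: 630 × (1/2)^(329/65.9) = 630 × (1/2)^4.9924 ≈ 19.791 cpm.
Re-186: 1650 × (1/2)^(329/89.2) = 1650 × (1/2)^3.6883 ≈ 127.99 cpm.
Total = 19.791 + 127.99 ≈ 147.78 cpm.

148 cpm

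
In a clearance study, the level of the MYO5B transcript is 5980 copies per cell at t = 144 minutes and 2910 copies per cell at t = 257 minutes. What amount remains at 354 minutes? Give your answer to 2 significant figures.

Over Δt = 257 − 144 = 113 minutes, the level fell by a factor of 5980/2910 ≈ 2.055.
n = log₂(2.055) ≈ 1.0391 half-lives, so t½ = 113/1.0391 ≈ 108.75 minutes.
From t = 257 to t = 354: 2910 × (1/2)^((354−257)/108.75) ≈ 1568.1 copies per cell.

1600 copies per cell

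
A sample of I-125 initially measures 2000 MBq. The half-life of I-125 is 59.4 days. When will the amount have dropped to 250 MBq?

250/2000 = 1/8, so 3 half-lives have elapsed.
t = 3 × 59.4 = 178.2 days.

178.2 days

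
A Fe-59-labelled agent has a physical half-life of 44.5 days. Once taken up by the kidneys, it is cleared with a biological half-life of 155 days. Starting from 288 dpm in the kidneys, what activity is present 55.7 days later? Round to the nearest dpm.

94 dpm

1/t_eff = 1/t_phys + 1/t_biol = 1/44.5 + 1/155 = 0.028924 per day.
t_eff = 44.5 × 155 / (44.5 + 155) ≈ 34.574 days.
Remaining = 288 × (1/2)^(55.7/34.574) = 288 × (1/2)^1.611 ≈ 94.28 dpm.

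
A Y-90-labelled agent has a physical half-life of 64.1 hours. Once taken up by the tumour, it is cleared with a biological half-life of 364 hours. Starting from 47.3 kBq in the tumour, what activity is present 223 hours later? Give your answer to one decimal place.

2.8 kBq

1/t_eff = 1/t_phys + 1/t_biol = 1/64.1 + 1/364 = 0.018348 per hour.
t_eff = 64.1 × 364 / (64.1 + 364) ≈ 54.502 hours.
Remaining = 47.3 × (1/2)^(223/54.502) = 47.3 × (1/2)^4.0916 ≈ 2.7744 kBq.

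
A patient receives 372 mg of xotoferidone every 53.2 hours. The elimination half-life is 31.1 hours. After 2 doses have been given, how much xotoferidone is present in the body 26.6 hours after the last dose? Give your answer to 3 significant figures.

The 2 doses were given 79.8, 26.6 hours ago.
Total = 372·(1/2)^(79.8/31.1) + 372·(1/2)^(26.6/31.1)
      = 62.824 + 205.62 ≈ 268.45 mg.

268 mg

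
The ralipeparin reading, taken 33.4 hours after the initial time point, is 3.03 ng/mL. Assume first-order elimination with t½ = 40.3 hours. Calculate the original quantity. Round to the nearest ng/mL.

5 ng/mL

Number of half-lives elapsed: n = 33.4/40.3 ≈ 0.82878.
A₀ = A × 2^n = 3.03 × 2^0.82878 = 3.03 × 1.7762 ≈ 5.3818 ng/mL.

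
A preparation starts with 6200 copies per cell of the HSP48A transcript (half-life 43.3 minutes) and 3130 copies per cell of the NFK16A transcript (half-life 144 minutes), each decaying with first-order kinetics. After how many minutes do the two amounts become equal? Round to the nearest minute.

Set 6200·(1/2)^(t/43.3) = 3130·(1/2)^(t/144).
Taking log₂: log₂(6200/3130) = t·(1/43.3 − 1/144).
log₂(1.9808) = 0.98611; 1/43.3 − 1/144 = 0.01615.
t = 0.98611 / 0.01615 ≈ 61.058 minutes.

61 minutes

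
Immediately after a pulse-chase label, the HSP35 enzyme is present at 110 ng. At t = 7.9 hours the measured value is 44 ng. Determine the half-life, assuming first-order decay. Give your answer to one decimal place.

A/A₀ = 44/110 ≈ 0.4.
n = log₂(2.5) ≈ 1.3219 half-lives elapsed in 7.9 hours.
t½ = 7.9/1.3219 ≈ 5.9761 hours.

6.0 hours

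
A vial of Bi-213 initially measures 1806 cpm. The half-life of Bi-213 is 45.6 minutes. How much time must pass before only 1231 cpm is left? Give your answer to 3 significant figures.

Fraction remaining = 1231/1806 ≈ 0.68162.
n = log₂(1806/1231) = ln(1.4671)/ln 2 ≈ 0.55297 half-lives.
t = n × t½ = 0.55297 × 45.6 ≈ 25.215 minutes.

25.2 minutes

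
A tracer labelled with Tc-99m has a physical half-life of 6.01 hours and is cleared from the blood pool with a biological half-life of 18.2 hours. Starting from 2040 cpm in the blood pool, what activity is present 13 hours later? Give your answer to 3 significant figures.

278 cpm

1/t_eff = 1/t_phys + 1/t_biol = 1/6.01 + 1/18.2 = 0.22133 per hour.
t_eff = 6.01 × 18.2 / (6.01 + 18.2) ≈ 4.5181 hours.
Remaining = 2040 × (1/2)^(13/4.5181) = 2040 × (1/2)^2.8773 ≈ 277.63 cpm.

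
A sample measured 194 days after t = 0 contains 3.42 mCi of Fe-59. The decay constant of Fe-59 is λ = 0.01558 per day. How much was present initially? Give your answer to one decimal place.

70.3 mCi

t½ = ln 2 / λ = 0.69315 / 0.01558 ≈ 44.49 days.
Number of half-lives elapsed: n = 194/44.49 ≈ 4.3606.
A₀ = A × 2^n = 3.42 × 2^4.3606 = 3.42 × 20.543 ≈ 70.257 mCi.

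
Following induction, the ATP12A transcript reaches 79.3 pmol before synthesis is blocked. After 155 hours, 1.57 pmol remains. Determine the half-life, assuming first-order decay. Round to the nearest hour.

A/A₀ = 1.57/79.3 ≈ 0.019798.
n = log₂(50.51) ≈ 5.6585 half-lives elapsed in 155 hours.
t½ = 155/5.6585 ≈ 27.392 hours.

27 hours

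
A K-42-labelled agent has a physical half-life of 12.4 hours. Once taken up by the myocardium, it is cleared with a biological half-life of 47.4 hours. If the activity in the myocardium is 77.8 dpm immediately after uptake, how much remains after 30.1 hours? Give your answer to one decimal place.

9.3 dpm

1/t_eff = 1/t_phys + 1/t_biol = 1/12.4 + 1/47.4 = 0.10174 per hour.
t_eff = 12.4 × 47.4 / (12.4 + 47.4) ≈ 9.8288 hours.
Remaining = 77.8 × (1/2)^(30.1/9.8288) = 77.8 × (1/2)^3.0624 ≈ 9.3131 dpm.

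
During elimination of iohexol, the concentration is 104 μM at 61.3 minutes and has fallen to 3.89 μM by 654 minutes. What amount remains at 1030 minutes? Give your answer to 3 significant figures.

0.484 μM

Over Δt = 654 − 61.3 = 592.7 minutes, the level fell by a factor of 104/3.89 ≈ 26.735.
n = log₂(26.735) ≈ 4.7407 half-lives, so t½ = 592.7/4.7407 ≈ 125.02 minutes.
From t = 654 to t = 1030: 3.89 × (1/2)^((1030−654)/125.02) ≈ 0.48376 μM.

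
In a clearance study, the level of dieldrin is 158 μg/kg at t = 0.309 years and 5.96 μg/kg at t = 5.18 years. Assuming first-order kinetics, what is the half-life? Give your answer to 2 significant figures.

Over Δt = 5.18 − 0.309 = 4.871 years, the level fell by a factor of 158/5.96 ≈ 26.51.
n = log₂(26.51) ≈ 4.7285 half-lives, so t½ = 4.871/4.7285 ≈ 1.0301 years.

1.0 years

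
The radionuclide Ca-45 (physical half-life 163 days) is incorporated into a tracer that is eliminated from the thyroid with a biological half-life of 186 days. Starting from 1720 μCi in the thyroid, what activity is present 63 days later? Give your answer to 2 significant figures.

1000 μCi

1/t_eff = 1/t_phys + 1/t_biol = 1/163 + 1/186 = 0.011511 per day.
t_eff = 163 × 186 / (163 + 186) ≈ 86.871 days.
Remaining = 1720 × (1/2)^(63/86.871) = 1720 × (1/2)^0.72521 ≈ 1040.4 μCi.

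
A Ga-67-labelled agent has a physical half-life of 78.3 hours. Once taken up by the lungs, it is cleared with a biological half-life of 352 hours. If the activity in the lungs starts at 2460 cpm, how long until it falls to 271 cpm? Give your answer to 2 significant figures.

1/t_eff = 1/t_phys + 1/t_biol = 1/78.3 + 1/352 = 0.015612 per hour.
t_eff = 78.3 × 352 / (78.3 + 352) ≈ 64.052 hours.
n = log₂(2460/271) ≈ 3.1823; t = 3.1823 × 64.052 ≈ 203.83 hours.

200 hours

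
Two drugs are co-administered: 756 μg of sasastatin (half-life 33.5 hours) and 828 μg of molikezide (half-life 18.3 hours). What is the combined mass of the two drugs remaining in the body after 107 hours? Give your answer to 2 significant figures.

sasastatin: 756 × (1/2)^(107/33.5) = 756 × (1/2)^3.194 ≈ 82.608 μg.
molikezide: 828 × (1/2)^(107/18.3) = 828 × (1/2)^5.847 ≈ 14.385 μg.
Total = 82.608 + 14.385 ≈ 96.993 μg.

97 μg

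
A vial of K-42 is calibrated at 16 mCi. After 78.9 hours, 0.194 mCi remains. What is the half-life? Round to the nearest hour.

A/A₀ = 0.194/16 ≈ 0.012125.
n = log₂(82.474) ≈ 6.3659 half-lives elapsed in 78.9 hours.
t½ = 78.9/6.3659 ≈ 12.394 hours.

12 hours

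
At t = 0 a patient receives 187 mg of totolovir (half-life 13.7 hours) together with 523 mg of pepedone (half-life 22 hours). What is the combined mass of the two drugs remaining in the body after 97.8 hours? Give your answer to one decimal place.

25.3 mg

totolovir: 187 × (1/2)^(97.8/13.7) = 187 × (1/2)^7.1387 ≈ 1.327 mg.
pepedone: 523 × (1/2)^(97.8/22) = 523 × (1/2)^4.4455 ≈ 24.004 mg.
Total = 1.327 + 24.004 ≈ 25.331 mg.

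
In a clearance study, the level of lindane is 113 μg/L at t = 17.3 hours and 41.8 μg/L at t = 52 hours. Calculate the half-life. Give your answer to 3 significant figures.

Over Δt = 52 − 17.3 = 34.7 hours, the level fell by a factor of 113/41.8 ≈ 2.7033.
n = log₂(2.7033) ≈ 1.4347 half-lives, so t½ = 34.7/1.4347 ≈ 24.185 hours.

24.2 hours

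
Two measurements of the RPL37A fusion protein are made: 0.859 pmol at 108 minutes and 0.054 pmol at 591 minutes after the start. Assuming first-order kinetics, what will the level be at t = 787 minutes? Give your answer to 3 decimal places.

Over Δt = 591 − 108 = 483 minutes, the level fell by a factor of 0.859/0.054 ≈ 15.907.
n = log₂(15.907) ≈ 3.9916 half-lives, so t½ = 483/3.9916 ≈ 121 minutes.
From t = 591 to t = 787: 0.054 × (1/2)^((787−591)/121) ≈ 0.017571 pmol.

0.018 pmol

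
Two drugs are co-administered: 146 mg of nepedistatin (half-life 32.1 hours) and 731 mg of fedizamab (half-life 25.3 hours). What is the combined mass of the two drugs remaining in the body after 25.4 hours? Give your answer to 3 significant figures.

nepedistatin: 146 × (1/2)^(25.4/32.1) = 146 × (1/2)^0.79128 ≈ 84.364 mg.
fedizamab: 731 × (1/2)^(25.4/25.3) = 731 × (1/2)^1.004 ≈ 364.5 mg.
Total = 84.364 + 364.5 ≈ 448.86 mg.

449 mg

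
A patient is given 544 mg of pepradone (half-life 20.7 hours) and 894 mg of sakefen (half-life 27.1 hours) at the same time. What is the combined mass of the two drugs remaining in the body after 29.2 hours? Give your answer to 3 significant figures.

628 mg

pepradone: 544 × (1/2)^(29.2/20.7) = 544 × (1/2)^1.4106 ≈ 204.62 mg.
sakefen: 894 × (1/2)^(29.2/27.1) = 894 × (1/2)^1.0775 ≈ 423.62 mg.
Total = 204.62 + 423.62 ≈ 628.25 mg.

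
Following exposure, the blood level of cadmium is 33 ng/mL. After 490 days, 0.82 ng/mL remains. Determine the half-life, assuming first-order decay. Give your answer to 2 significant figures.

92 days

A/A₀ = 0.82/33 ≈ 0.024848.
n = log₂(40.244) ≈ 5.3307 half-lives elapsed in 490 days.
t½ = 490/5.3307 ≈ 91.92 days.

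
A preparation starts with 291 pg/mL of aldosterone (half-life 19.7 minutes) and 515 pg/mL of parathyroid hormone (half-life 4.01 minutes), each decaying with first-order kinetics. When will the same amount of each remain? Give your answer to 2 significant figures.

Set 291·(1/2)^(t/19.7) = 515·(1/2)^(t/4.01).
Taking log₂: log₂(291/515) = t·(1/19.7 − 1/4.01).
log₂(0.56505) = -0.82355; 1/19.7 − 1/4.01 = -0.19862.
t = -0.82355 / -0.19862 ≈ 4.1465 minutes.

4.1 minutes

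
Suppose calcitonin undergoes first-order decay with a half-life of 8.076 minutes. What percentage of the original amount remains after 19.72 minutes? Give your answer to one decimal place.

n = 19.72/8.076 ≈ 2.4418 half-lives.
Fraction remaining = (1/2)^2.4418 ≈ 0.18405, i.e. 18.405%.

18.4%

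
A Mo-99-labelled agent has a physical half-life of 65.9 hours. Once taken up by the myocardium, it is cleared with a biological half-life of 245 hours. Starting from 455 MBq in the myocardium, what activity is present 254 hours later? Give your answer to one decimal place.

1/t_eff = 1/t_phys + 1/t_biol = 1/65.9 + 1/245 = 0.019256 per hour.
t_eff = 65.9 × 245 / (65.9 + 245) ≈ 51.931 hours.
Remaining = 455 × (1/2)^(254/51.931) = 455 × (1/2)^4.8911 ≈ 15.334 MBq.

15.3 MBq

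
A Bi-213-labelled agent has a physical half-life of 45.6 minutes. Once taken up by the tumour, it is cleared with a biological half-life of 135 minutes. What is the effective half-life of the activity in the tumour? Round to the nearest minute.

34 minutes

1/t_eff = 1/t_phys + 1/t_biol = 1/45.6 + 1/135 = 0.029337 per minute.
t_eff = 45.6 × 135 / (45.6 + 135) ≈ 34.086 minutes.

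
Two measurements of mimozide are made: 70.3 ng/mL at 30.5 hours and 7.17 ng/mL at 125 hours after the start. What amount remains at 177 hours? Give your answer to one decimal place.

Over Δt = 125 − 30.5 = 94.5 hours, the level fell by a factor of 70.3/7.17 ≈ 9.8047.
n = log₂(9.8047) ≈ 3.2935 half-lives, so t½ = 94.5/3.2935 ≈ 28.693 hours.
From t = 125 to t = 177: 7.17 × (1/2)^((177−125)/28.693) ≈ 2.0416 ng/mL.

2.0 ng/mL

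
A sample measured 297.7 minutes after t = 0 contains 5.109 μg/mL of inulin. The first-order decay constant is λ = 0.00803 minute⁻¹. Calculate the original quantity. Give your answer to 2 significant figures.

56 μg/mL

t½ = ln 2 / λ = 0.69315 / 0.00803 ≈ 86.32 minutes.
Number of half-lives elapsed: n = 297.7/86.32 ≈ 3.4488.
A₀ = A × 2^n = 5.109 × 2^3.4488 = 5.109 × 10.919 ≈ 55.787 μg/mL.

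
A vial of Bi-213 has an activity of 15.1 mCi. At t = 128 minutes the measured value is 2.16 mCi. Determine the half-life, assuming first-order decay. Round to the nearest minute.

46 minutes

A/A₀ = 2.16/15.1 ≈ 0.14305.
n = log₂(6.9907) ≈ 2.8054 half-lives elapsed in 128 minutes.
t½ = 128/2.8054 ≈ 45.626 minutes.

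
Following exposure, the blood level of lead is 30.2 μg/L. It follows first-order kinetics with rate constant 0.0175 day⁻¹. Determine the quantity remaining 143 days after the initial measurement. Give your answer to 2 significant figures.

t½ = ln 2 / k = 0.69315 / 0.0175 ≈ 39.608 days.
Number of half-lives: n = 143/39.608 ≈ 3.6103.
Remaining = 30.2 × (1/2)^3.6103 = 30.2 × 0.08188 ≈ 2.4728 μg/L.

2.5 μg/L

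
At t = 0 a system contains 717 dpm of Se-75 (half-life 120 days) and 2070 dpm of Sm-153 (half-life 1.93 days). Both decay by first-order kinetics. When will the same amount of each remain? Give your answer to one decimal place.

Set 717·(1/2)^(t/120) = 2070·(1/2)^(t/1.93).
Taking log₂: log₂(717/2070) = t·(1/120 − 1/1.93).
log₂(0.34638) = -1.5296; 1/120 − 1/1.93 = -0.5098.
t = -1.5296 / -0.5098 ≈ 3.0004 days.

3.0 days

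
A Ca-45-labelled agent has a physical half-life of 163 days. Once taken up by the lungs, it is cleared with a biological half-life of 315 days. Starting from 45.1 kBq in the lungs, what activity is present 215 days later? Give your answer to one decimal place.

11.3 kBq

1/t_eff = 1/t_phys + 1/t_biol = 1/163 + 1/315 = 0.0093096 per day.
t_eff = 163 × 315 / (163 + 315) ≈ 107.42 days.
Remaining = 45.1 × (1/2)^(215/107.42) = 45.1 × (1/2)^2.0016 ≈ 11.263 kBq.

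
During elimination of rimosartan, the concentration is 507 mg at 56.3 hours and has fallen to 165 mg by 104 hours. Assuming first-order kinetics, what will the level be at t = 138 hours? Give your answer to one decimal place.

Over Δt = 104 − 56.3 = 47.7 hours, the level fell by a factor of 507/165 ≈ 3.0727.
n = log₂(3.0727) ≈ 1.6195 half-lives, so t½ = 47.7/1.6195 ≈ 29.453 hours.
From t = 104 to t = 138: 165 × (1/2)^((138−104)/29.453) ≈ 74.128 mg.

74.1 mg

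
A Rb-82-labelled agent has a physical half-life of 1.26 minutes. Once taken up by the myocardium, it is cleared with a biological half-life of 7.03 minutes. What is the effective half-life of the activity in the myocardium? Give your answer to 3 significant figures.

1.07 minutes

1/t_eff = 1/t_phys + 1/t_biol = 1/1.26 + 1/7.03 = 0.9359 per minute.
t_eff = 1.26 × 7.03 / (1.26 + 7.03) ≈ 1.0685 minutes.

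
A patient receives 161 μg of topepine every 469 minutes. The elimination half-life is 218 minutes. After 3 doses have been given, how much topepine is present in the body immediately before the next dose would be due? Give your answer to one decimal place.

The 3 doses were given 1407, 938, 469 minutes ago.
Total = 161·(1/2)^(1407/218) + 161·(1/2)^(938/218) + 161·(1/2)^(469/218)
      = 1.8363 + 8.1577 + 36.241 ≈ 46.235 μg.

46.2 μg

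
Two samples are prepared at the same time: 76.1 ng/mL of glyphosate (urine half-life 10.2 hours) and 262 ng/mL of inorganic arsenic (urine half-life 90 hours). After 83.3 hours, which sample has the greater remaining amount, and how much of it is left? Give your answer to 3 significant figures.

inorganic arsenic, 138 ng/mL

glyphosate: 76.1 × (1/2)^8.1667 ≈ 0.26483 ng/mL.
inorganic arsenic: 262 × (1/2)^0.92556 ≈ 137.94 ng/mL.
Inorganic arsenic has more remaining, at ≈ 137.94 ng/mL.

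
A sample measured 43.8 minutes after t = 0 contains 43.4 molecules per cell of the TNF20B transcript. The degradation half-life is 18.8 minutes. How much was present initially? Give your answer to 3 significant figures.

Number of half-lives elapsed: n = 43.8/18.8 ≈ 2.3298.
A₀ = A × 2^n = 43.4 × 2^2.3298 = 43.4 × 5.0273 ≈ 218.19 molecules per cell.

218 molecules per cell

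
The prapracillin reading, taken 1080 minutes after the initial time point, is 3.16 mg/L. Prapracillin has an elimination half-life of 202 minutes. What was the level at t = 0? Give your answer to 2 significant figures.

Number of half-lives elapsed: n = 1080/202 ≈ 5.3465.
A₀ = A × 2^n = 3.16 × 2^5.3465 = 3.16 × 40.688 ≈ 128.57 mg/L.

130 mg/L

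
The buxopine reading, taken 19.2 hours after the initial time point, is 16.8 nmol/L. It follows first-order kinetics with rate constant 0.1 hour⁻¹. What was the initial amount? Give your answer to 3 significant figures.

t½ = ln 2 / λ = 0.69315 / 0.1 ≈ 6.9315 hours.
Number of half-lives elapsed: n = 19.2/6.9315 ≈ 2.77.
A₀ = A × 2^n = 16.8 × 2^2.77 = 16.8 × 6.821 ≈ 114.59 nmol/L.

115 nmol/L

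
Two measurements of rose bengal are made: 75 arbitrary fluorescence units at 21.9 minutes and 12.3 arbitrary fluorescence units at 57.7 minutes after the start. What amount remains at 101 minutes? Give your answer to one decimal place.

1.4 arbitrary fluorescence units

Over Δt = 57.7 − 21.9 = 35.8 minutes, the level fell by a factor of 75/12.3 ≈ 6.0976.
n = log₂(6.0976) ≈ 2.6082 half-lives, so t½ = 35.8/2.6082 ≈ 13.726 minutes.
From t = 57.7 to t = 101: 12.3 × (1/2)^((101−57.7)/13.726) ≈ 1.3812 arbitrary fluorescence units.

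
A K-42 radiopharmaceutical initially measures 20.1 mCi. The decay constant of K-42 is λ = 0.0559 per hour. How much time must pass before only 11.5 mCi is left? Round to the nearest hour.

10 hours

t½ = ln 2 / λ = 0.69315 / 0.0559 ≈ 12.4 hours.
Fraction remaining = 11.5/20.1 ≈ 0.57214.
n = log₂(20.1/11.5) = ln(1.7478)/ln 2 ≈ 0.80556 half-lives.
t = n × t½ = 0.80556 × 12.4 ≈ 9.9888 hours.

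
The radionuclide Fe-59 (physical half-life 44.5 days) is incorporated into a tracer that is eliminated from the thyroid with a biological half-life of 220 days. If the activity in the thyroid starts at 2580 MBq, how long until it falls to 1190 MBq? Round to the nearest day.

1/t_eff = 1/t_phys + 1/t_biol = 1/44.5 + 1/220 = 0.027017 per day.
t_eff = 44.5 × 220 / (44.5 + 220) ≈ 37.013 days.
n = log₂(2580/1190) ≈ 1.1164; t = 1.1164 × 37.013 ≈ 41.322 days.

41 days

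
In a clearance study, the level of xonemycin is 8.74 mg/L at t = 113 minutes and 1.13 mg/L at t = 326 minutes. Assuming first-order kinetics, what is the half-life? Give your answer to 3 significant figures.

72.2 minutes

Over Δt = 326 − 113 = 213 minutes, the level fell by a factor of 8.74/1.13 ≈ 7.7345.
n = log₂(7.7345) ≈ 2.9513 half-lives, so t½ = 213/2.9513 ≈ 72.171 minutes.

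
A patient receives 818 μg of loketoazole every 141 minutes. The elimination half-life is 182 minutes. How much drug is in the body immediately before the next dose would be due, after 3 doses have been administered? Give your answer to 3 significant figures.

The 3 doses were given 423, 282, 141 minutes ago.
Total = 818·(1/2)^(423/182) + 818·(1/2)^(282/182) + 818·(1/2)^(141/182)
      = 163.35 + 279.46 + 478.12 ≈ 920.93 μg.

921 μg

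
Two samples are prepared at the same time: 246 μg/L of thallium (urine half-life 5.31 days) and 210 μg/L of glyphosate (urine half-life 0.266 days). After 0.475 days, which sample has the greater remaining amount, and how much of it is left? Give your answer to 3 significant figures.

thallium: 246 × (1/2)^0.089454 ≈ 231.21 μg/L.
glyphosate: 210 × (1/2)^1.7857 ≈ 60.907 μg/L.
Thallium has more remaining, at ≈ 231.21 μg/L.

thallium, 231 μg/L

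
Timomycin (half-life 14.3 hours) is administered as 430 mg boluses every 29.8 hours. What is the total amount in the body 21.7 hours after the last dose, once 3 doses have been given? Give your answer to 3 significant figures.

194 mg

The 3 doses were given 81.3, 51.5, 21.7 hours ago.
Total = 430·(1/2)^(81.3/14.3) + 430·(1/2)^(51.5/14.3) + 430·(1/2)^(21.7/14.3)
      = 8.3564 + 35.427 + 150.2 ≈ 193.98 mg.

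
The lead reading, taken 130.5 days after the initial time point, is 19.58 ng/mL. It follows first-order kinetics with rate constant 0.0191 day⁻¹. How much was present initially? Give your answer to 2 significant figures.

t½ = ln 2 / k = 0.69315 / 0.0191 ≈ 36.29 days.
Number of half-lives elapsed: n = 130.5/36.29 ≈ 3.596.
A₀ = A × 2^n = 19.58 × 2^3.596 = 19.58 × 12.092 ≈ 236.76 ng/mL.

240 ng/mL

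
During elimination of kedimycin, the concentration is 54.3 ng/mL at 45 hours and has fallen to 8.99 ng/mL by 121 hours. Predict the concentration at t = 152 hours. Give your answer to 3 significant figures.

Over Δt = 121 − 45 = 76 hours, the level fell by a factor of 54.3/8.99 ≈ 6.04.
n = log₂(6.04) ≈ 2.5946 half-lives, so t½ = 76/2.5946 ≈ 29.292 hours.
From t = 121 to t = 152: 8.99 × (1/2)^((152−121)/29.292) ≈ 4.317 ng/mL.

4.32 ng/mL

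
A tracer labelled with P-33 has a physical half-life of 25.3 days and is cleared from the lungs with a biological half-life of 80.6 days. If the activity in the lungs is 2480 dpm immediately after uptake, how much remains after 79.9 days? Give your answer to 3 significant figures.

1/t_eff = 1/t_phys + 1/t_biol = 1/25.3 + 1/80.6 = 0.051933 per day.
t_eff = 25.3 × 80.6 / (25.3 + 80.6) ≈ 19.256 days.
Remaining = 2480 × (1/2)^(79.9/19.256) = 2480 × (1/2)^4.1494 ≈ 139.75 dpm.

140 dpm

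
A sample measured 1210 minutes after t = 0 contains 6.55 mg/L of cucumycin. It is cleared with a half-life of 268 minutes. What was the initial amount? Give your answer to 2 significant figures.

150 mg/L

Number of half-lives elapsed: n = 1210/268 ≈ 4.5149.
A₀ = A × 2^n = 6.55 × 2^4.5149 = 6.55 × 22.863 ≈ 149.75 mg/L.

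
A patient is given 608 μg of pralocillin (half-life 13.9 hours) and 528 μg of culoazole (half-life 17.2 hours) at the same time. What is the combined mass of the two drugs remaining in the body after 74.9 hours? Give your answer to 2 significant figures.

40 μg

pralocillin: 608 × (1/2)^(74.9/13.9) = 608 × (1/2)^5.3885 ≈ 14.515 μg.
culoazole: 528 × (1/2)^(74.9/17.2) = 528 × (1/2)^4.3547 ≈ 25.808 μg.
Total = 14.515 + 25.808 ≈ 40.323 μg.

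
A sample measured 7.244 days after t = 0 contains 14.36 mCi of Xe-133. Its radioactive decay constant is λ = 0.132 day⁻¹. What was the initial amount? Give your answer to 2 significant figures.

37 mCi

t½ = ln 2 / λ = 0.69315 / 0.132 ≈ 5.2511 days.
Number of half-lives elapsed: n = 7.244/5.2511 ≈ 1.3795.
A₀ = A × 2^n = 14.36 × 2^1.3795 = 14.36 × 2.6018 ≈ 37.362 mCi.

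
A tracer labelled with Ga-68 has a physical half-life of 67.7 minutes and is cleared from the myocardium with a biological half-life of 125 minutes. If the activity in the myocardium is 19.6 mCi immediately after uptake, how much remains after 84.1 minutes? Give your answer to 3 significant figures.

5.20 mCi

1/t_eff = 1/t_phys + 1/t_biol = 1/67.7 + 1/125 = 0.022771 per minute.
t_eff = 67.7 × 125 / (67.7 + 125) ≈ 43.915 minutes.
Remaining = 19.6 × (1/2)^(84.1/43.915) = 19.6 × (1/2)^1.915 ≈ 5.1972 mCi.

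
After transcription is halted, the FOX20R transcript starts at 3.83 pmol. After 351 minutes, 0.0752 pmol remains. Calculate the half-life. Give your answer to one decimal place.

61.9 minutes

A/A₀ = 0.0752/3.83 ≈ 0.019634.
n = log₂(50.931) ≈ 5.6705 half-lives elapsed in 351 minutes.
t½ = 351/5.6705 ≈ 61.9 minutes.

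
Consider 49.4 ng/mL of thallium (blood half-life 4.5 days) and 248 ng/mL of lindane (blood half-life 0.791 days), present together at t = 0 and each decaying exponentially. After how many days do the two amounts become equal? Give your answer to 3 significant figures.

Set 49.4·(1/2)^(t/4.5) = 248·(1/2)^(t/0.791).
Taking log₂: log₂(49.4/248) = t·(1/4.5 − 1/0.791).
log₂(0.19919) = -2.3278; 1/4.5 − 1/0.791 = -1.042.
t = -2.3278 / -1.042 ≈ 2.2339 days.

2.23 days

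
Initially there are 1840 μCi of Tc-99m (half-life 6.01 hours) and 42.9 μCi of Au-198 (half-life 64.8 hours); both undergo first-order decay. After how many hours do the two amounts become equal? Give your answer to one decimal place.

Set 1840·(1/2)^(t/6.01) = 42.9·(1/2)^(t/64.8).
Taking log₂: log₂(1840/42.9) = t·(1/6.01 − 1/64.8).
log₂(42.89) = 5.4226; 1/6.01 − 1/64.8 = 0.15096.
t = 5.4226 / 0.15096 ≈ 35.921 hours.

35.9 hours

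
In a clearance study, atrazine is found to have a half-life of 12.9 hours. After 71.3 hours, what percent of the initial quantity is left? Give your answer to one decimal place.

n = 71.3/12.9 ≈ 5.5271 half-lives.
Fraction remaining = (1/2)^5.5271 ≈ 0.021685, i.e. 2.1685%.

2.2%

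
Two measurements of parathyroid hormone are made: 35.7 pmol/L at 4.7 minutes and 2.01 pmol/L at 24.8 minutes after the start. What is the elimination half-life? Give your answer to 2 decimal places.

4.84 minutes

Over Δt = 24.8 − 4.7 = 20.1 minutes, the level fell by a factor of 35.7/2.01 ≈ 17.761.
n = log₂(17.761) ≈ 4.1507 half-lives, so t½ = 20.1/4.1507 ≈ 4.8426 minutes.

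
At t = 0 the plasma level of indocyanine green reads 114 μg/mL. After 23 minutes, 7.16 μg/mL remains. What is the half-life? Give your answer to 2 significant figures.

A/A₀ = 7.16/114 ≈ 0.062807.
n = log₂(15.922) ≈ 3.9929 half-lives elapsed in 23 minutes.
t½ = 23/3.9929 ≈ 5.7602 minutes.

5.8 minutes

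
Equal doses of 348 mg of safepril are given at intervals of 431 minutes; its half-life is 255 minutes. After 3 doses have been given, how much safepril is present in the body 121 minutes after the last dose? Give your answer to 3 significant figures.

The 3 doses were given 983, 552, 121 minutes ago.
Total = 348·(1/2)^(983/255) + 348·(1/2)^(552/255) + 348·(1/2)^(121/255)
      = 24.051 + 77.614 + 250.46 ≈ 352.12 mg.

352 mg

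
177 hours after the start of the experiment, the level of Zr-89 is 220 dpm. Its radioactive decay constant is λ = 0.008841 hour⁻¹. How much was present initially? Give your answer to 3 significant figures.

1050 dpm

t½ = ln 2 / λ = 0.69315 / 0.008841 ≈ 78.401 hours.
Number of half-lives elapsed: n = 177/78.401 ≈ 2.2576.
A₀ = A × 2^n = 220 × 2^2.2576 = 220 × 4.782 ≈ 1052 dpm.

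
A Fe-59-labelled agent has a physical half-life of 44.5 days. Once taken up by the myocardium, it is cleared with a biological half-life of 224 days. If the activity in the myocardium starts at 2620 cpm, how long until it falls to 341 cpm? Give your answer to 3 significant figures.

1/t_eff = 1/t_phys + 1/t_biol = 1/44.5 + 1/224 = 0.026936 per day.
t_eff = 44.5 × 224 / (44.5 + 224) ≈ 37.125 days.
n = log₂(2620/341) ≈ 2.9417; t = 2.9417 × 37.125 ≈ 109.21 days.

109 days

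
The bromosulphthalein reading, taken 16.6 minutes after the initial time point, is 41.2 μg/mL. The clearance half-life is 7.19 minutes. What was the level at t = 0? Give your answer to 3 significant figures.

204 μg/mL

Number of half-lives elapsed: n = 16.6/7.19 ≈ 2.3088.
A₀ = A × 2^n = 41.2 × 2^2.3088 = 41.2 × 4.9546 ≈ 204.13 μg/mL.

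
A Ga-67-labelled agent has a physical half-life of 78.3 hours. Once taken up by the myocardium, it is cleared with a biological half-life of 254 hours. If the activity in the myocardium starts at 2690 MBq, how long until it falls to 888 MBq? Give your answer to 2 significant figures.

1/t_eff = 1/t_phys + 1/t_biol = 1/78.3 + 1/254 = 0.016708 per hour.
t_eff = 78.3 × 254 / (78.3 + 254) ≈ 59.85 hours.
n = log₂(2690/888) ≈ 1.599; t = 1.599 × 59.85 ≈ 95.699 hours.

96 hours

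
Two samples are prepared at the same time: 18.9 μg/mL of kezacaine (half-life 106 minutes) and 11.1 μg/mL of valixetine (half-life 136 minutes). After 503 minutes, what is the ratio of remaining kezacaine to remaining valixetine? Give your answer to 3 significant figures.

0.824

kezacaine: 18.9 × (1/2)^(503/106) = 18.9 × (1/2)^4.7453 ≈ 0.70468 μg/mL.
valixetine: 11.1 × (1/2)^(503/136) = 11.1 × (1/2)^3.6985 ≈ 0.85498 μg/mL.
Ratio ≈ 0.70468 / 0.85498 ≈ 0.8242.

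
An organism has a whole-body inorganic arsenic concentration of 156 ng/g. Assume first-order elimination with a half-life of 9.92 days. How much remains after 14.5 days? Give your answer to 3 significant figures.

56.6 ng/g

Number of half-lives: n = 14.5/9.92 ≈ 1.4617.
Remaining = 156 × (1/2)^1.4617 = 156 × 0.36307 ≈ 56.638 ng/g.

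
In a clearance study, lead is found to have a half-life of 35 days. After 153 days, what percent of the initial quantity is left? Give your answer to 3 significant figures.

4.83%

n = 153/35 ≈ 4.3714 half-lives.
Fraction remaining = (1/2)^4.3714 ≈ 0.048314, i.e. 4.8314%.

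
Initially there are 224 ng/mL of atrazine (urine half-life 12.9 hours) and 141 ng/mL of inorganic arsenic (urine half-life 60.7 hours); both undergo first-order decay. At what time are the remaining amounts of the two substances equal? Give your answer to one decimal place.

10.9 hours

Set 224·(1/2)^(t/12.9) = 141·(1/2)^(t/60.7).
Taking log₂: log₂(224/141) = t·(1/12.9 − 1/60.7).
log₂(1.5887) = 0.6678; 1/12.9 − 1/60.7 = 0.061045.
t = 0.6678 / 0.061045 ≈ 10.94 hours.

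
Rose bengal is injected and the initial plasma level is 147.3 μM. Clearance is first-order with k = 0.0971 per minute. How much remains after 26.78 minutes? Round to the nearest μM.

t½ = ln 2 / k = 0.69315 / 0.0971 ≈ 7.1385 minutes.
Number of half-lives: n = 26.78/7.1385 ≈ 3.7515.
Remaining = 147.3 × (1/2)^3.7515 = 147.3 × 0.074248 ≈ 10.937 μM.

11 μM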